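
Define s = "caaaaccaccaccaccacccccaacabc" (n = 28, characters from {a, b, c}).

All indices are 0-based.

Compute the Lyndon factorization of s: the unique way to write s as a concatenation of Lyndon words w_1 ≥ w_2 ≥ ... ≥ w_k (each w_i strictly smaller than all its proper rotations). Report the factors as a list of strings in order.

emit factor 1: 'c' (i=0, period=1)
emit factor 2: 'aaaaccaccaccaccacccccaacabc' (i=1, period=27)

["c", "aaaaccaccaccaccacccccaacabc"]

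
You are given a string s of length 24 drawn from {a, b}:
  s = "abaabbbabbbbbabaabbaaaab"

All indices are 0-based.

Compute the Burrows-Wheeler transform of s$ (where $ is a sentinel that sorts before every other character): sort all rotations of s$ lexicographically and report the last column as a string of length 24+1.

bbaabbab$aababaabbabbbaba

rank  rotation                   last
    0  $abaabbbabbbbbabaabbaaaab  b
    1  aaaab$abaabbbabbbbbabaabb  b
    2  aaab$abaabbbabbbbbabaabba  a
    3  aab$abaabbbabbbbbabaabbaa  a
    4  aabbaaaab$abaabbbabbbbbab  b
    5  aabbbabbbbbabaabbaaaab$ab  b
    6  ab$abaabbbabbbbbabaabbaaa  a
    7  abaabbaaaab$abaabbbabbbbb  b
    8  abaabbbabbbbbabaabbaaaab$  $
    9  abbaaaab$abaabbbabbbbbaba  a
   10  abbbabbbbbabaabbaaaab$aba  a
   11  abbbbbabaabbaaaab$abaabbb  b
   12  b$abaabbbabbbbbabaabbaaaa  a
   13  baaaab$abaabbbabbbbbabaab  b
   14  baabbaaaab$abaabbbabbbbba  a
   15  baabbbabbbbbabaabbaaaab$a  a
   16  babaabbaaaab$abaabbbabbbb  b
   17  babbbbbabaabbaaaab$abaabb  b
   18  bbaaaab$abaabbbabbbbbabaa  a
   19  bbabaabbaaaab$abaabbbabbb  b
   20  bbabbbbbabaabbaaaab$abaab  b
   21  bbbabaabbaaaab$abaabbbabb  b
   22  bbbabbbbbabaabbaaaab$abaa  a
   23  bbbbabaabbaaaab$abaabbbab  b
   24  bbbbbabaabbaaaab$abaabbba  a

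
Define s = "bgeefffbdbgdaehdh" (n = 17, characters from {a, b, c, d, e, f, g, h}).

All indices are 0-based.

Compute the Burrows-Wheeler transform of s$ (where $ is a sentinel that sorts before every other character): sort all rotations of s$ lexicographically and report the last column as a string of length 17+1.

hdfd$gbhgeaffebbde

rank  rotation            last
    0  $bgeefffbdbgdaehdh  h
    1  aehdh$bgeefffbdbgd  d
    2  bdbgdaehdh$bgeefff  f
    3  bgdaehdh$bgeefffbd  d
    4  bgeefffbdbgdaehdh$  $
    5  daehdh$bgeefffbdbg  g
    6  dbgdaehdh$bgeefffb  b
    7  dh$bgeefffbdbgdaeh  h
    8  eefffbdbgdaehdh$bg  g
    9  efffbdbgdaehdh$bge  e
   10  ehdh$bgeefffbdbgda  a
   11  fbdbgdaehdh$bgeeff  f
   12  ffbdbgdaehdh$bgeef  f
   13  fffbdbgdaehdh$bgee  e
   14  gdaehdh$bgeefffbdb  b
   15  geefffbdbgdaehdh$b  b
   16  h$bgeefffbdbgdaehd  d
   17  hdh$bgeefffbdbgdae  e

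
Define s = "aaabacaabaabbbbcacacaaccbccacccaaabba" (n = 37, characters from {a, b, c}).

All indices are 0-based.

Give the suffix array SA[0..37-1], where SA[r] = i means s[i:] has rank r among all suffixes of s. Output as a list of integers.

rank→(start, suffix):
  0 → (36, 'a')
  1 → (0, 'aaabacaabaabbbbcacacaaccbccacccaaabba')
  2 → (31, 'aaabba')
  3 → (6, 'aabaabbbbcacacaaccbccacccaaabba')
  4 → (1, 'aabacaabaabbbbcacacaaccbccacccaaabba')
  5 → (32, 'aabba')
  6 → (9, 'aabbbbcacacaaccbccacccaaabba')
  7 → (20, 'aaccbccacccaaabba')
  8 → (7, 'abaabbbbcacacaaccbccacccaaabba')
  9 → (2, 'abacaabaabbbbcacacaaccbccacccaaabba')
  10 → (33, 'abba')
  11 → (10, 'abbbbcacacaaccbccacccaaabba')
  12 → (4, 'acaabaabbbbcacacaaccbccacccaaabba')
  13 → (18, 'acaaccbccacccaaabba')
  14 → (16, 'acacaaccbccacccaaabba')
  15 → (21, 'accbccacccaaabba')
  16 → (27, 'acccaaabba')
  17 → (35, 'ba')
  18 → (8, 'baabbbbcacacaaccbccacccaaabba')
  19 → (3, 'bacaabaabbbbcacacaaccbccacccaaabba')
  20 → (34, 'bba')
  21 → (11, 'bbbbcacacaaccbccacccaaabba')
  22 → (12, 'bbbcacacaaccbccacccaaabba')
  23 → (13, 'bbcacacaaccbccacccaaabba')
  24 → (14, 'bcacacaaccbccacccaaabba')
  25 → (24, 'bccacccaaabba')
  26 → (30, 'caaabba')
  27 → (5, 'caabaabbbbcacacaaccbccacccaaabba')
  28 → (19, 'caaccbccacccaaabba')
  29 → (17, 'cacaaccbccacccaaabba')
  30 → (15, 'cacacaaccbccacccaaabba')
  31 → (26, 'cacccaaabba')
  32 → (23, 'cbccacccaaabba')
  33 → (29, 'ccaaabba')
  34 → (25, 'ccacccaaabba')
  35 → (22, 'ccbccacccaaabba')
  36 → (28, 'cccaaabba')

[36, 0, 31, 6, 1, 32, 9, 20, 7, 2, 33, 10, 4, 18, 16, 21, 27, 35, 8, 3, 34, 11, 12, 13, 14, 24, 30, 5, 19, 17, 15, 26, 23, 29, 25, 22, 28]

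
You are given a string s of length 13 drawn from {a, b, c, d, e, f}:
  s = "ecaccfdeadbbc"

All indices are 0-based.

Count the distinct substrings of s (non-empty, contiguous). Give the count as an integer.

sorted suffixes:
  #0 SA[0]=2  'accfdeadbbc'
  #1 SA[1]=8  'adbbc'
  #2 SA[2]=10  'bbc'
  #3 SA[3]=11  'bc'
  #4 SA[4]=12  'c'
  #5 SA[5]=1  'caccfdeadbbc'
  #6 SA[6]=3  'ccfdeadbbc'
  #7 SA[7]=4  'cfdeadbbc'
  #8 SA[8]=9  'dbbc'
  #9 SA[9]=6  'deadbbc'
  #10 SA[10]=7  'eadbbc'
  #11 SA[11]=0  'ecaccfdeadbbc'
  #12 SA[12]=5  'fdeadbbc'

SA = [2, 8, 10, 11, 12, 1, 3, 4, 9, 6, 7, 0, 5]
rank  pair      lcp
   1  s[2:],s[8:]  1  'a'
   2  s[8:],s[10:]  0  ''
   3  s[10:],s[11:]  1  'b'
   4  s[11:],s[12:]  0  ''
   5  s[12:],s[1:]  1  'c'
   6  s[1:],s[3:]  1  'c'
   7  s[3:],s[4:]  1  'c'
   8  s[4:],s[9:]  0  ''
   9  s[9:],s[6:]  1  'd'
  10  s[6:],s[7:]  0  ''
  11  s[7:],s[0:]  1  'e'
  12  s[0:],s[5:]  0  ''

n(n+1)/2 = 13·14/2 = 91
Σ LCP = 0 + 1 + 0 + 1 + 0 + 1 + 1 + 1 + 0 + 1 + 0 + 1 + 0 = 7
distinct = 91 − 7 = 84

84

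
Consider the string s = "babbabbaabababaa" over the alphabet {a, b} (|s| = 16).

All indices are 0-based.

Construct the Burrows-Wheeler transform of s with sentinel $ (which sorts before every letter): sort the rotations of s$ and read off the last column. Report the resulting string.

rank  rotation           last
    0  $babbabbaabababaa  a
    1  a$babbabbaabababa  a
    2  aa$babbabbaababab  b
    3  aabababaa$babbabb  b
    4  abaa$babbabbaabab  b
    5  ababaa$babbabbaab  b
    6  abababaa$babbabba  a
    7  abbaabababaa$babb  b
    8  abbabbaabababaa$b  b
    9  baa$babbabbaababa  a
   10  baabababaa$babbab  b
   11  babaa$babbabbaaba  a
   12  bababaa$babbabbaa  a
   13  babbaabababaa$bab  b
   14  babbabbaabababaa$  $
   15  bbaabababaa$babba  a
   16  bbabbaabababaa$ba  a

aabbbbabbabaab$aa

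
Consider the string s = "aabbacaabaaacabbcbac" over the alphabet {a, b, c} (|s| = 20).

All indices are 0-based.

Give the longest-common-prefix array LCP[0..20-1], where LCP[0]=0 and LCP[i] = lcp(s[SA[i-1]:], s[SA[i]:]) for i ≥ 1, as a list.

[0, 2, 3, 2, 1, 2, 3, 1, 2, 3, 0, 2, 3, 1, 2, 1, 0, 1, 2, 1]

rank→(start, suffix):
  0 → (9, 'aaacabbcbac')
  1 → (6, 'aabaaacabbcbac')
  2 → (0, 'aabbacaabaaacabbcbac')
  3 → (10, 'aacabbcbac')
  4 → (7, 'abaaacabbcbac')
  5 → (1, 'abbacaabaaacabbcbac')
  6 → (13, 'abbcbac')
  7 → (18, 'ac')
  8 → (4, 'acaabaaacabbcbac')
  9 → (11, 'acabbcbac')
  10 → (8, 'baaacabbcbac')
  11 → (17, 'bac')
  12 → (3, 'bacaabaaacabbcbac')
  13 → (2, 'bbacaabaaacabbcbac')
  14 → (14, 'bbcbac')
  15 → (15, 'bcbac')
  16 → (19, 'c')
  17 → (5, 'caabaaacabbcbac')
  18 → (12, 'cabbcbac')
  19 → (16, 'cbac')

SA = [9, 6, 0, 10, 7, 1, 13, 18, 4, 11, 8, 17, 3, 2, 14, 15, 19, 5, 12, 16]
rank  pair      lcp
   1  s[9:],s[6:]  2  'aa'
   2  s[6:],s[0:]  3  'aab'
   3  s[0:],s[10:]  2  'aa'
   4  s[10:],s[7:]  1  'a'
   5  s[7:],s[1:]  2  'ab'
   6  s[1:],s[13:]  3  'abb'
   7  s[13:],s[18:]  1  'a'
   8  s[18:],s[4:]  2  'ac'
   9  s[4:],s[11:]  3  'aca'
  10  s[11:],s[8:]  0  ''
  11  s[8:],s[17:]  2  'ba'
  12  s[17:],s[3:]  3  'bac'
  13  s[3:],s[2:]  1  'b'
  14  s[2:],s[14:]  2  'bb'
  15  s[14:],s[15:]  1  'b'
  16  s[15:],s[19:]  0  ''
  17  s[19:],s[5:]  1  'c'
  18  s[5:],s[12:]  2  'ca'
  19  s[12:],s[16:]  1  'c'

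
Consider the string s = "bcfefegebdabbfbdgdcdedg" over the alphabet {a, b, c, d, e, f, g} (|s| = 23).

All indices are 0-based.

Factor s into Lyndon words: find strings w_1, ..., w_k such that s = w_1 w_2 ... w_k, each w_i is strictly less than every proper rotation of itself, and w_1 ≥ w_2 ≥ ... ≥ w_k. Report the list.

emit factor 1: 'bcfefegebd' (i=0, period=10)
emit factor 2: 'abbfbdgdcdedg' (i=10, period=13)

["bcfefegebd", "abbfbdgdcdedg"]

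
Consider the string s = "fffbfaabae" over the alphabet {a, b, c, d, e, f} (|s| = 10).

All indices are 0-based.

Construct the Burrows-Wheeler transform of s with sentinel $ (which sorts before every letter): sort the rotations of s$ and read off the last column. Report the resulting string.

efabafabff$

rank  rotation     last
    0  $fffbfaabae  e
    1  aabae$fffbf  f
    2  abae$fffbfa  a
    3  ae$fffbfaab  b
    4  bae$fffbfaa  a
    5  bfaabae$fff  f
    6  e$fffbfaaba  a
    7  faabae$fffb  b
    8  fbfaabae$ff  f
    9  ffbfaabae$f  f
   10  fffbfaabae$  $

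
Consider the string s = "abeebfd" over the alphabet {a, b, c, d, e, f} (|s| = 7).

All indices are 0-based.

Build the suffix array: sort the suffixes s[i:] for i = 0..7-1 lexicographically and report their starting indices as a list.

rank | idx | suffix
   0 |   0 | abeebfd
   1 |   1 | beebfd
   2 |   4 | bfd
   3 |   6 | d
   4 |   3 | ebfd
   5 |   2 | eebfd
   6 |   5 | fd

[0, 1, 4, 6, 3, 2, 5]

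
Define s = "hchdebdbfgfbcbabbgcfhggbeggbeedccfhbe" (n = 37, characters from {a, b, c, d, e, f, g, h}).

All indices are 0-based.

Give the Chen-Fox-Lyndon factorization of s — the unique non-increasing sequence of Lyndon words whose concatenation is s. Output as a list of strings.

emit factor 1: 'h' (i=0, period=1)
emit factor 2: 'chde' (i=1, period=4)
emit factor 3: 'bdbfgf' (i=5, period=6)
emit factor 4: 'bc' (i=11, period=2)
emit factor 5: 'b' (i=13, period=1)
emit factor 6: 'abbgcfhggbeggbeedccfhbe' (i=14, period=23)

["h", "chde", "bdbfgf", "bc", "b", "abbgcfhggbeggbeedccfhbe"]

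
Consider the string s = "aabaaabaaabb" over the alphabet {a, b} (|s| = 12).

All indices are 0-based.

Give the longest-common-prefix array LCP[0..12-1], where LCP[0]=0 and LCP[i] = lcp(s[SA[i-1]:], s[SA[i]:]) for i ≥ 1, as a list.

rank→(start, suffix):
  0 → (3, 'aaabaaabb')
  1 → (7, 'aaabb')
  2 → (0, 'aabaaabaaabb')
  3 → (4, 'aabaaabb')
  4 → (8, 'aabb')
  5 → (1, 'abaaabaaabb')
  6 → (5, 'abaaabb')
  7 → (9, 'abb')
  8 → (11, 'b')
  9 → (2, 'baaabaaabb')
  10 → (6, 'baaabb')
  11 → (10, 'bb')

SA = [3, 7, 0, 4, 8, 1, 5, 9, 11, 2, 6, 10]
rank  pair      lcp
   1  s[3:],s[7:]  4  'aaab'
   2  s[7:],s[0:]  2  'aa'
   3  s[0:],s[4:]  7  'aabaaab'
   4  s[4:],s[8:]  3  'aab'
   5  s[8:],s[1:]  1  'a'
   6  s[1:],s[5:]  6  'abaaab'
   7  s[5:],s[9:]  2  'ab'
   8  s[9:],s[11:]  0  ''
   9  s[11:],s[2:]  1  'b'
  10  s[2:],s[6:]  5  'baaab'
  11  s[6:],s[10:]  1  'b'

[0, 4, 2, 7, 3, 1, 6, 2, 0, 1, 5, 1]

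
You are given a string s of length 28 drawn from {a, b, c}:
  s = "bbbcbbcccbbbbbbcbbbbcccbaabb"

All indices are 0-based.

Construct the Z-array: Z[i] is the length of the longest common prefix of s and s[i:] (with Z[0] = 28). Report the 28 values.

[28, 2, 1, 0, 2, 1, 0, 0, 0, 3, 3, 3, 6, 2, 1, 0, 3, 4, 2, 1, 0, 0, 0, 1, 0, 0, 2, 1]

Z[0]=28
i=1: fresh scan; Z[1]=2 scan→box=[1,3)
i=2: min(r-i=1, Z[1]=2)=1; Z[2]=1
i=3: fresh scan; Z[3]=0
i=4: fresh scan; Z[4]=2 scan→box=[4,6)
i=5: min(r-i=1, Z[1]=2)=1; Z[5]=1
i=6: fresh scan; Z[6]=0
i=7: fresh scan; Z[7]=0
i=8: fresh scan; Z[8]=0
i=9: fresh scan; Z[9]=3 scan→box=[9,12)
i=10: min(r-i=2, Z[1]=2)=2; Z[10]=3 scan→box=[10,13)
i=11: min(r-i=2, Z[1]=2)=2; Z[11]=3 scan→box=[11,14)
i=12: min(r-i=2, Z[1]=2)=2; Z[12]=6 scan→box=[12,18)
i=13: min(r-i=5, Z[1]=2)=2; Z[13]=2
i=14: min(r-i=4, Z[2]=1)=1; Z[14]=1
i=15: min(r-i=3, Z[3]=0)=0; Z[15]=0
i=16: min(r-i=2, Z[4]=2)=2; Z[16]=3 scan→box=[16,19)
i=17: min(r-i=2, Z[1]=2)=2; Z[17]=4 scan→box=[17,21)
i=18: min(r-i=3, Z[1]=2)=2; Z[18]=2
i=19: min(r-i=2, Z[2]=1)=1; Z[19]=1
i=20: min(r-i=1, Z[3]=0)=0; Z[20]=0
i=21: fresh scan; Z[21]=0
i=22: fresh scan; Z[22]=0
i=23: fresh scan; Z[23]=1 scan→box=[23,24)
i=24: fresh scan; Z[24]=0
i=25: fresh scan; Z[25]=0
i=26: fresh scan; Z[26]=2 scan→box=[26,28)
i=27: min(r-i=1, Z[1]=2)=1; Z[27]=1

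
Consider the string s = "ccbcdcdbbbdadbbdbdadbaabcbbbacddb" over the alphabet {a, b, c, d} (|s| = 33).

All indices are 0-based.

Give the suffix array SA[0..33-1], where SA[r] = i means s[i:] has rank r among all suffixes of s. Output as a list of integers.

[21, 22, 28, 18, 11, 32, 20, 27, 26, 25, 7, 8, 13, 23, 2, 16, 9, 14, 24, 1, 0, 5, 3, 29, 17, 10, 31, 19, 6, 12, 15, 4, 30]

rank→(start, suffix):
  0 → (21, 'aabcbbbacddb')
  1 → (22, 'abcbbbacddb')
  2 → (28, 'acddb')
  3 → (18, 'adbaabcbbbacddb')
  4 → (11, 'adbbdbdadbaabcbbbacddb')
  5 → (32, 'b')
  6 → (20, 'baabcbbbacddb')
  7 → (27, 'bacddb')
  8 → (26, 'bbacddb')
  9 → (25, 'bbbacddb')
  10 → (7, 'bbbdadbbdbdadbaabcbbbacddb')
  11 → (8, 'bbdadbbdbdadbaabcbbbacddb')
  12 → (13, 'bbdbdadbaabcbbbacddb')
  13 → (23, 'bcbbbacddb')
  14 → (2, 'bcdcdbbbdadbbdbdadbaabcbbbacddb')
  15 → (16, 'bdadbaabcbbbacddb')
  16 → (9, 'bdadbbdbdadbaabcbbbacddb')
  17 → (14, 'bdbdadbaabcbbbacddb')
  18 → (24, 'cbbbacddb')
  19 → (1, 'cbcdcdbbbdadbbdbdadbaabcbbbacddb')
  20 → (0, 'ccbcdcdbbbdadbbdbdadbaabcbbbacddb')
  21 → (5, 'cdbbbdadbbdbdadbaabcbbbacddb')
  22 → (3, 'cdcdbbbdadbbdbdadbaabcbbbacddb')
  23 → (29, 'cddb')
  24 → (17, 'dadbaabcbbbacddb')
  25 → (10, 'dadbbdbdadbaabcbbbacddb')
  26 → (31, 'db')
  27 → (19, 'dbaabcbbbacddb')
  28 → (6, 'dbbbdadbbdbdadbaabcbbbacddb')
  29 → (12, 'dbbdbdadbaabcbbbacddb')
  30 → (15, 'dbdadbaabcbbbacddb')
  31 → (4, 'dcdbbbdadbbdbdadbaabcbbbacddb')
  32 → (30, 'ddb')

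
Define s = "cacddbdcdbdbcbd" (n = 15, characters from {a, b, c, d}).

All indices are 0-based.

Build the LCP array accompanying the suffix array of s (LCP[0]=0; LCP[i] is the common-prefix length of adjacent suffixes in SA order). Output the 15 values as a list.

rank→(start, suffix):
  0 → (1, 'acddbdcdbdbcbd')
  1 → (11, 'bcbd')
  2 → (13, 'bd')
  3 → (9, 'bdbcbd')
  4 → (5, 'bdcdbdbcbd')
  5 → (0, 'cacddbdcdbdbcbd')
  6 → (12, 'cbd')
  7 → (7, 'cdbdbcbd')
  8 → (2, 'cddbdcdbdbcbd')
  9 → (14, 'd')
  10 → (10, 'dbcbd')
  11 → (8, 'dbdbcbd')
  12 → (4, 'dbdcdbdbcbd')
  13 → (6, 'dcdbdbcbd')
  14 → (3, 'ddbdcdbdbcbd')

SA = [1, 11, 13, 9, 5, 0, 12, 7, 2, 14, 10, 8, 4, 6, 3]
[i] adj suffixes → lcp
  [1] 1/11 → 0 ('')
  [2] 11/13 → 1 ('b')
  [3] 13/9 → 2 ('bd')
  [4] 9/5 → 2 ('bd')
  [5] 5/0 → 0 ('')
  [6] 0/12 → 1 ('c')
  [7] 12/7 → 1 ('c')
  [8] 7/2 → 2 ('cd')
  [9] 2/14 → 0 ('')
  [10] 14/10 → 1 ('d')
  [11] 10/8 → 2 ('db')
  [12] 8/4 → 3 ('dbd')
  [13] 4/6 → 1 ('d')
  [14] 6/3 → 1 ('d')

[0, 0, 1, 2, 2, 0, 1, 1, 2, 0, 1, 2, 3, 1, 1]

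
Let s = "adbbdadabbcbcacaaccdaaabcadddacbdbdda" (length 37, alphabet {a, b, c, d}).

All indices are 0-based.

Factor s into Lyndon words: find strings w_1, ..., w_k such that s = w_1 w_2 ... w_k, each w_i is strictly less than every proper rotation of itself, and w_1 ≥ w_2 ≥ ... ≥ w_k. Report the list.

["adbbd", "ad", "abbcbcac", "aaccd", "aaabcadddacbdbdd", "a"]

emit factor 1: 'adbbd' (i=0, period=5)
emit factor 2: 'ad' (i=5, period=2)
emit factor 3: 'abbcbcac' (i=7, period=8)
emit factor 4: 'aaccd' (i=15, period=5)
emit factor 5: 'aaabcadddacbdbdd' (i=20, period=16)
emit factor 6: 'a' (i=36, period=1)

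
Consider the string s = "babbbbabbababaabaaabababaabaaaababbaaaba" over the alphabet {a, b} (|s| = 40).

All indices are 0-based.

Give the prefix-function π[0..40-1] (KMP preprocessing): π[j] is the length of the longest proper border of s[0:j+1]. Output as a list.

π[0] = 0
j=1 s[j]='a': π[1]=0 (border '')
j=2 s[j]='b': π[2]=1 (border 'b')
j=3 s[j]='b': k: 1→0; π[3]=1 (border 'b')
j=4 s[j]='b': k: 1→0; π[4]=1 (border 'b')
j=5 s[j]='b': k: 1→0; π[5]=1 (border 'b')
j=6 s[j]='a': π[6]=2 (border 'ba')
j=7 s[j]='b': π[7]=3 (border 'bab')
j=8 s[j]='b': π[8]=4 (border 'babb')
j=9 s[j]='a': k: 4→1; π[9]=2 (border 'ba')
j=10 s[j]='b': π[10]=3 (border 'bab')
j=11 s[j]='a': k: 3→1; π[11]=2 (border 'ba')
j=12 s[j]='b': π[12]=3 (border 'bab')
j=13 s[j]='a': k: 3→1; π[13]=2 (border 'ba')
j=14 s[j]='a': k: 2→0; π[14]=0 (border '')
j=15 s[j]='b': π[15]=1 (border 'b')
j=16 s[j]='a': π[16]=2 (border 'ba')
j=17 s[j]='a': k: 2→0; π[17]=0 (border '')
j=18 s[j]='a': π[18]=0 (border '')
j=19 s[j]='b': π[19]=1 (border 'b')
j=20 s[j]='a': π[20]=2 (border 'ba')
j=21 s[j]='b': π[21]=3 (border 'bab')
j=22 s[j]='a': k: 3→1; π[22]=2 (border 'ba')
j=23 s[j]='b': π[23]=3 (border 'bab')
j=24 s[j]='a': k: 3→1; π[24]=2 (border 'ba')
j=25 s[j]='a': k: 2→0; π[25]=0 (border '')
j=26 s[j]='b': π[26]=1 (border 'b')
j=27 s[j]='a': π[27]=2 (border 'ba')
j=28 s[j]='a': k: 2→0; π[28]=0 (border '')
j=29 s[j]='a': π[29]=0 (border '')
j=30 s[j]='a': π[30]=0 (border '')
j=31 s[j]='b': π[31]=1 (border 'b')
j=32 s[j]='a': π[32]=2 (border 'ba')
j=33 s[j]='b': π[33]=3 (border 'bab')
j=34 s[j]='b': π[34]=4 (border 'babb')
j=35 s[j]='a': k: 4→1; π[35]=2 (border 'ba')
j=36 s[j]='a': k: 2→0; π[36]=0 (border '')
j=37 s[j]='a': π[37]=0 (border '')
j=38 s[j]='b': π[38]=1 (border 'b')
j=39 s[j]='a': π[39]=2 (border 'ba')

[0, 0, 1, 1, 1, 1, 2, 3, 4, 2, 3, 2, 3, 2, 0, 1, 2, 0, 0, 1, 2, 3, 2, 3, 2, 0, 1, 2, 0, 0, 0, 1, 2, 3, 4, 2, 0, 0, 1, 2]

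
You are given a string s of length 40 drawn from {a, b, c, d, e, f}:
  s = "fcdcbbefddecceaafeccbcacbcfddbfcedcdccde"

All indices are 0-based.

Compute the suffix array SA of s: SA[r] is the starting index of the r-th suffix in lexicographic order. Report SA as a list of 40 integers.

rank | idx | suffix
   0 |  14 | aafeccbcacbcfddbfcedcdccde
   1 |  22 | acbcfddbfcedcdccde
   2 |  15 | afeccbcacbcfddbfcedcdccde
   3 |   4 | bbefddecceaafeccbcacbcfddbfcedcdccde
   4 |  20 | bcacbcfddbfcedcdccde
   5 |  24 | bcfddbfcedcdccde
   6 |   5 | befddecceaafeccbcacbcfddbfcedcdccde
   7 |  29 | bfcedcdccde
   8 |  21 | cacbcfddbfcedcdccde
   9 |   3 | cbbefddecceaafeccbcacbcfddbfcedcdccde
  10 |  19 | cbcacbcfddbfcedcdccde
  11 |  23 | cbcfddbfcedcdccde
  12 |  18 | ccbcacbcfddbfcedcdccde
  13 |  36 | ccde
  14 |  11 | cceaafeccbcacbcfddbfcedcdccde
  15 |   1 | cdcbbefddecceaafeccbcacbcfddbfcedcdccde
  16 |  34 | cdccde
  17 |  37 | cde
  18 |  12 | ceaafeccbcacbcfddbfcedcdccde
  19 |  31 | cedcdccde
  20 |  25 | cfddbfcedcdccde
  21 |  28 | dbfcedcdccde
  22 |   2 | dcbbefddecceaafeccbcacbcfddbfcedcdccde
  23 |  35 | dccde
  24 |  33 | dcdccde
  25 |  27 | ddbfcedcdccde
  26 |   8 | ddecceaafeccbcacbcfddbfcedcdccde
  27 |  38 | de
  28 |   9 | decceaafeccbcacbcfddbfcedcdccde
  29 |  39 | e
  30 |  13 | eaafeccbcacbcfddbfcedcdccde
  31 |  17 | eccbcacbcfddbfcedcdccde
  32 |  10 | ecceaafeccbcacbcfddbfcedcdccde
  33 |  32 | edcdccde
  34 |   6 | efddecceaafeccbcacbcfddbfcedcdccde
  35 |   0 | fcdcbbefddecceaafeccbcacbcfddbfcedcdccde
  36 |  30 | fcedcdccde
  37 |  26 | fddbfcedcdccde
  38 |   7 | fddecceaafeccbcacbcfddbfcedcdccde
  39 |  16 | feccbcacbcfddbfcedcdccde

[14, 22, 15, 4, 20, 24, 5, 29, 21, 3, 19, 23, 18, 36, 11, 1, 34, 37, 12, 31, 25, 28, 2, 35, 33, 27, 8, 38, 9, 39, 13, 17, 10, 32, 6, 0, 30, 26, 7, 16]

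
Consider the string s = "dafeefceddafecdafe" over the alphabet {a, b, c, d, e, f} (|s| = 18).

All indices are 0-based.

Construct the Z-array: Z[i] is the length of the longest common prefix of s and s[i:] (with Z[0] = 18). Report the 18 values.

Z[0]=18
i=1: fresh scan; Z[1]=0
i=2: fresh scan; Z[2]=0
i=3: fresh scan; Z[3]=0
i=4: fresh scan; Z[4]=0
i=5: fresh scan; Z[5]=0
i=6: fresh scan; Z[6]=0
i=7: fresh scan; Z[7]=0
i=8: fresh scan; Z[8]=1 grow→box=[8,9)
i=9: fresh scan; Z[9]=4 grow→box=[9,13)
i=10: min(r-i=3, Z[1]=0)=0; Z[10]=0
i=11: min(r-i=2, Z[2]=0)=0; Z[11]=0
i=12: min(r-i=1, Z[3]=0)=0; Z[12]=0
i=13: fresh scan; Z[13]=0
i=14: fresh scan; Z[14]=4 grow→box=[14,18)
i=15: min(r-i=3, Z[1]=0)=0; Z[15]=0
i=16: min(r-i=2, Z[2]=0)=0; Z[16]=0
i=17: min(r-i=1, Z[3]=0)=0; Z[17]=0

[18, 0, 0, 0, 0, 0, 0, 0, 1, 4, 0, 0, 0, 0, 4, 0, 0, 0]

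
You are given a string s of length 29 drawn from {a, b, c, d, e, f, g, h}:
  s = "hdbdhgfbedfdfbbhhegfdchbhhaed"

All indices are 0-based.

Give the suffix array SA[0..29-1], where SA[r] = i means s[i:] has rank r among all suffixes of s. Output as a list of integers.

rank | idx | suffix
   0 |  26 | aed
   1 |  13 | bbhhegfdchbhhaed
   2 |   2 | bdhgfbedfdfbbhhegfdchbhhaed
   3 |   7 | bedfdfbbhhegfdchbhhaed
   4 |  23 | bhhaed
   5 |  14 | bhhegfdchbhhaed
   6 |  21 | chbhhaed
   7 |  28 | d
   8 |   1 | dbdhgfbedfdfbbhhegfdchbhhaed
   9 |  20 | dchbhhaed
  10 |  11 | dfbbhhegfdchbhhaed
  11 |   9 | dfdfbbhhegfdchbhhaed
  12 |   3 | dhgfbedfdfbbhhegfdchbhhaed
  13 |  27 | ed
  14 |   8 | edfdfbbhhegfdchbhhaed
  15 |  17 | egfdchbhhaed
  16 |  12 | fbbhhegfdchbhhaed
  17 |   6 | fbedfdfbbhhegfdchbhhaed
  18 |  19 | fdchbhhaed
  19 |  10 | fdfbbhhegfdchbhhaed
  20 |   5 | gfbedfdfbbhhegfdchbhhaed
  21 |  18 | gfdchbhhaed
  22 |  25 | haed
  23 |  22 | hbhhaed
  24 |   0 | hdbdhgfbedfdfbbhhegfdchbhhaed
  25 |  16 | hegfdchbhhaed
  26 |   4 | hgfbedfdfbbhhegfdchbhhaed
  27 |  24 | hhaed
  28 |  15 | hhegfdchbhhaed

[26, 13, 2, 7, 23, 14, 21, 28, 1, 20, 11, 9, 3, 27, 8, 17, 12, 6, 19, 10, 5, 18, 25, 22, 0, 16, 4, 24, 15]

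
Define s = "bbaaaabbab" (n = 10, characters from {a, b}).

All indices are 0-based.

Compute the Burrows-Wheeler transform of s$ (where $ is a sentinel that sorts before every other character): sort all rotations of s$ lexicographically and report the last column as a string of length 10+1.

bbaabaabb$a

rank  rotation     last
    0  $bbaaaabbab  b
    1  aaaabbab$bb  b
    2  aaabbab$bba  a
    3  aabbab$bbaa  a
    4  ab$bbaaaabb  b
    5  abbab$bbaaa  a
    6  b$bbaaaabba  a
    7  baaaabbab$b  b
    8  bab$bbaaaab  b
    9  bbaaaabbab$  $
   10  bbab$bbaaaa  a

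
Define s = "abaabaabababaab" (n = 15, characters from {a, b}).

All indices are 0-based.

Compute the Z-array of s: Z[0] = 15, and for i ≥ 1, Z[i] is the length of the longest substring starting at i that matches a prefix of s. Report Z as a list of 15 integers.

Z[0]=15
i=1: outside box; Z[1]=0
i=2: outside box; Z[2]=1 grow→box=[2,3)
i=3: outside box; Z[3]=6 grow→box=[3,9)
i=4: min(r-i=5, Z[1]=0)=0; Z[4]=0
i=5: min(r-i=4, Z[2]=1)=1; Z[5]=1
i=6: min(r-i=3, Z[3]=6)=3; Z[6]=3
i=7: min(r-i=2, Z[4]=0)=0; Z[7]=0
i=8: min(r-i=1, Z[5]=1)=1; Z[8]=3 grow→box=[8,11)
i=9: min(r-i=2, Z[1]=0)=0; Z[9]=0
i=10: min(r-i=1, Z[2]=1)=1; Z[10]=5 grow→box=[10,15)
i=11: min(r-i=4, Z[1]=0)=0; Z[11]=0
i=12: min(r-i=3, Z[2]=1)=1; Z[12]=1
i=13: min(r-i=2, Z[3]=6)=2; Z[13]=2
i=14: min(r-i=1, Z[4]=0)=0; Z[14]=0

[15, 0, 1, 6, 0, 1, 3, 0, 3, 0, 5, 0, 1, 2, 0]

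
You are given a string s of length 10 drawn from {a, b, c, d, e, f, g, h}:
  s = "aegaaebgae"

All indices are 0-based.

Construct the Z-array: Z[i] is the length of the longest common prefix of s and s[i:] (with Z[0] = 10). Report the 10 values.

Z[0]=10
i=1: fresh scan; Z[1]=0
i=2: fresh scan; Z[2]=0
i=3: fresh scan; Z[3]=1 grow→box=[3,4)
i=4: fresh scan; Z[4]=2 grow→box=[4,6)
i=5: min(r-i=1, Z[1]=0)=0; Z[5]=0
i=6: fresh scan; Z[6]=0
i=7: fresh scan; Z[7]=0
i=8: fresh scan; Z[8]=2 grow→box=[8,10)
i=9: min(r-i=1, Z[1]=0)=0; Z[9]=0

[10, 0, 0, 1, 2, 0, 0, 0, 2, 0]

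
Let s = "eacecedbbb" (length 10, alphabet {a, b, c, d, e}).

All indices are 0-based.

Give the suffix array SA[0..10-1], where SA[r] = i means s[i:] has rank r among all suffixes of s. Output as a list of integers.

rank→(start, suffix):
  0 → (1, 'acecedbbb')
  1 → (9, 'b')
  2 → (8, 'bb')
  3 → (7, 'bbb')
  4 → (2, 'cecedbbb')
  5 → (4, 'cedbbb')
  6 → (6, 'dbbb')
  7 → (0, 'eacecedbbb')
  8 → (3, 'ecedbbb')
  9 → (5, 'edbbb')

[1, 9, 8, 7, 2, 4, 6, 0, 3, 5]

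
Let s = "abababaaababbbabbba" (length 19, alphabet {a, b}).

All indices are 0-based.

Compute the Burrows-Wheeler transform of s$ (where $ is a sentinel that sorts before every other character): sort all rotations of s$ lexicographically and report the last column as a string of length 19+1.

rank  rotation              last
    0  $abababaaababbbabbba  a
    1  a$abababaaababbbabbb  b
    2  aaababbbabbba$ababab  b
    3  aababbbabbba$abababa  a
    4  abaaababbbabbba$abab  b
    5  ababaaababbbabbba$ab  b
    6  abababaaababbbabbba$  $
    7  ababbbabbba$abababaa  a
    8  abbba$abababaaababbb  b
    9  abbbabbba$abababaaab  b
   10  ba$abababaaababbbabb  b
   11  baaababbbabbba$ababa  a
   12  babaaababbbabbba$aba  a
   13  bababaaababbbabbba$a  a
   14  babbba$abababaaababb  b
   15  babbbabbba$abababaaa  a
   16  bba$abababaaababbbab  b
   17  bbabbba$abababaaabab  b
   18  bbba$abababaaababbba  a
   19  bbbabbba$abababaaaba  a

abbabb$abbbaaababbaa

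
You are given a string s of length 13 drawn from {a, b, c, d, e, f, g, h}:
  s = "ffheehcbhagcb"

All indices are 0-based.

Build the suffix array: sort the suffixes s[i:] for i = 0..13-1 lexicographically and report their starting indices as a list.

sorted suffixes:
  #0 SA[0]=9  'agcb'
  #1 SA[1]=12  'b'
  #2 SA[2]=7  'bhagcb'
  #3 SA[3]=11  'cb'
  #4 SA[4]=6  'cbhagcb'
  #5 SA[5]=3  'eehcbhagcb'
  #6 SA[6]=4  'ehcbhagcb'
  #7 SA[7]=0  'ffheehcbhagcb'
  #8 SA[8]=1  'fheehcbhagcb'
  #9 SA[9]=10  'gcb'
  #10 SA[10]=8  'hagcb'
  #11 SA[11]=5  'hcbhagcb'
  #12 SA[12]=2  'heehcbhagcb'

[9, 12, 7, 11, 6, 3, 4, 0, 1, 10, 8, 5, 2]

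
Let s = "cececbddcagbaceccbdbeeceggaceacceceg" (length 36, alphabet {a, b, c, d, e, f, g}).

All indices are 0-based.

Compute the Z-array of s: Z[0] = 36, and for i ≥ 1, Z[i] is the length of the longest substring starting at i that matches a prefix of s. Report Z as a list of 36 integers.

Z[0]=36
i=1: fresh scan; Z[1]=0
i=2: fresh scan; Z[2]=3 extend→box=[2,5)
i=3: min(r-i=2, Z[1]=0)=0; Z[3]=0
i=4: min(r-i=1, Z[2]=3)=1; Z[4]=1
i=5: fresh scan; Z[5]=0
i=6: fresh scan; Z[6]=0
i=7: fresh scan; Z[7]=0
i=8: fresh scan; Z[8]=1 extend→box=[8,9)
i=9: fresh scan; Z[9]=0
i=10: fresh scan; Z[10]=0
i=11: fresh scan; Z[11]=0
i=12: fresh scan; Z[12]=0
i=13: fresh scan; Z[13]=3 extend→box=[13,16)
i=14: min(r-i=2, Z[1]=0)=0; Z[14]=0
i=15: min(r-i=1, Z[2]=3)=1; Z[15]=1
i=16: fresh scan; Z[16]=1 extend→box=[16,17)
i=17: fresh scan; Z[17]=0
i=18: fresh scan; Z[18]=0
i=19: fresh scan; Z[19]=0
i=20: fresh scan; Z[20]=0
i=21: fresh scan; Z[21]=0
i=22: fresh scan; Z[22]=2 extend→box=[22,24)
i=23: min(r-i=1, Z[1]=0)=0; Z[23]=0
i=24: fresh scan; Z[24]=0
i=25: fresh scan; Z[25]=0
i=26: fresh scan; Z[26]=0
i=27: fresh scan; Z[27]=2 extend→box=[27,29)
i=28: min(r-i=1, Z[1]=0)=0; Z[28]=0
i=29: fresh scan; Z[29]=0
i=30: fresh scan; Z[30]=1 extend→box=[30,31)
i=31: fresh scan; Z[31]=4 extend→box=[31,35)
i=32: min(r-i=3, Z[1]=0)=0; Z[32]=0
i=33: min(r-i=2, Z[2]=3)=2; Z[33]=2
i=34: min(r-i=1, Z[3]=0)=0; Z[34]=0
i=35: fresh scan; Z[35]=0

[36, 0, 3, 0, 1, 0, 0, 0, 1, 0, 0, 0, 0, 3, 0, 1, 1, 0, 0, 0, 0, 0, 2, 0, 0, 0, 0, 2, 0, 0, 1, 4, 0, 2, 0, 0]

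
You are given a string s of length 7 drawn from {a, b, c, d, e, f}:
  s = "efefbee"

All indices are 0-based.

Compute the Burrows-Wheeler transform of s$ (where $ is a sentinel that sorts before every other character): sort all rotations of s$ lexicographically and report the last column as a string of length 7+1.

rank  rotation  last
    0  $efefbee  e
    1  bee$efef  f
    2  e$efefbe  e
    3  ee$efefb  b
    4  efbee$ef  f
    5  efefbee$  $
    6  fbee$efe  e
    7  fefbee$e  e

efebf$ee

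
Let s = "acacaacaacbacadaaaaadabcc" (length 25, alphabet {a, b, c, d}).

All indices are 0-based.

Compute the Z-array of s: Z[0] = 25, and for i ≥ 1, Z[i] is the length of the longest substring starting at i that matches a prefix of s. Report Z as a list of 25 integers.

Z[0]=25
i=1: outside box; Z[1]=0
i=2: outside box; Z[2]=3 scan→box=[2,5)
i=3: min(r-i=2, Z[1]=0)=0; Z[3]=0
i=4: min(r-i=1, Z[2]=3)=1; Z[4]=1
i=5: outside box; Z[5]=3 scan→box=[5,8)
i=6: min(r-i=2, Z[1]=0)=0; Z[6]=0
i=7: min(r-i=1, Z[2]=3)=1; Z[7]=1
i=8: outside box; Z[8]=2 scan→box=[8,10)
i=9: min(r-i=1, Z[1]=0)=0; Z[9]=0
i=10: outside box; Z[10]=0
i=11: outside box; Z[11]=3 scan→box=[11,14)
i=12: min(r-i=2, Z[1]=0)=0; Z[12]=0
i=13: min(r-i=1, Z[2]=3)=1; Z[13]=1
i=14: outside box; Z[14]=0
i=15: outside box; Z[15]=1 scan→box=[15,16)
i=16: outside box; Z[16]=1 scan→box=[16,17)
i=17: outside box; Z[17]=1 scan→box=[17,18)
i=18: outside box; Z[18]=1 scan→box=[18,19)
i=19: outside box; Z[19]=1 scan→box=[19,20)
i=20: outside box; Z[20]=0
i=21: outside box; Z[21]=1 scan→box=[21,22)
i=22: outside box; Z[22]=0
i=23: outside box; Z[23]=0
i=24: outside box; Z[24]=0

[25, 0, 3, 0, 1, 3, 0, 1, 2, 0, 0, 3, 0, 1, 0, 1, 1, 1, 1, 1, 0, 1, 0, 0, 0]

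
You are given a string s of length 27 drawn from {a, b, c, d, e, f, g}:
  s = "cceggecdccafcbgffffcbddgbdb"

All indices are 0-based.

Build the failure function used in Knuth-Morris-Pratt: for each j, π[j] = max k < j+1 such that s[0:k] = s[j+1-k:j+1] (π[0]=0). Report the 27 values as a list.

[0, 1, 0, 0, 0, 0, 1, 0, 1, 2, 0, 0, 1, 0, 0, 0, 0, 0, 0, 1, 0, 0, 0, 0, 0, 0, 0]

π[0] = 0
j=1 s[j]='c': π[1]=1 (border 'c')
j=2 s[j]='e': k: 1→0; π[2]=0 (border '')
j=3 s[j]='g': π[3]=0 (border '')
j=4 s[j]='g': π[4]=0 (border '')
j=5 s[j]='e': π[5]=0 (border '')
j=6 s[j]='c': π[6]=1 (border 'c')
j=7 s[j]='d': k: 1→0; π[7]=0 (border '')
j=8 s[j]='c': π[8]=1 (border 'c')
j=9 s[j]='c': π[9]=2 (border 'cc')
j=10 s[j]='a': k: 2→1→0; π[10]=0 (border '')
j=11 s[j]='f': π[11]=0 (border '')
j=12 s[j]='c': π[12]=1 (border 'c')
j=13 s[j]='b': k: 1→0; π[13]=0 (border '')
j=14 s[j]='g': π[14]=0 (border '')
j=15 s[j]='f': π[15]=0 (border '')
j=16 s[j]='f': π[16]=0 (border '')
j=17 s[j]='f': π[17]=0 (border '')
j=18 s[j]='f': π[18]=0 (border '')
j=19 s[j]='c': π[19]=1 (border 'c')
j=20 s[j]='b': k: 1→0; π[20]=0 (border '')
j=21 s[j]='d': π[21]=0 (border '')
j=22 s[j]='d': π[22]=0 (border '')
j=23 s[j]='g': π[23]=0 (border '')
j=24 s[j]='b': π[24]=0 (border '')
j=25 s[j]='d': π[25]=0 (border '')
j=26 s[j]='b': π[26]=0 (border '')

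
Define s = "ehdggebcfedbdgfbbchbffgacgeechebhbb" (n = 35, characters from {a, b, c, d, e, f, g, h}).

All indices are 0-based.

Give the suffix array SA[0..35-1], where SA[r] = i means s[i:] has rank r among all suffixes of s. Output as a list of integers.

[23, 34, 33, 15, 6, 16, 11, 19, 31, 7, 24, 17, 28, 10, 12, 2, 5, 30, 27, 9, 26, 0, 14, 8, 20, 21, 22, 4, 25, 13, 3, 32, 18, 1, 29]

rank→(start, suffix):
  0 → (23, 'acgeechebhbb')
  1 → (34, 'b')
  2 → (33, 'bb')
  3 → (15, 'bbchbffgacgeechebhbb')
  4 → (6, 'bcfedbdgfbbchbffgacgeechebhbb')
  5 → (16, 'bchbffgacgeechebhbb')
  6 → (11, 'bdgfbbchbffgacgeechebhbb')
  7 → (19, 'bffgacgeechebhbb')
  8 → (31, 'bhbb')
  9 → (7, 'cfedbdgfbbchbffgacgeechebhbb')
  10 → (24, 'cgeechebhbb')
  11 → (17, 'chbffgacgeechebhbb')
  12 → (28, 'chebhbb')
  13 → (10, 'dbdgfbbchbffgacgeechebhbb')
  14 → (12, 'dgfbbchbffgacgeechebhbb')
  15 → (2, 'dggebcfedbdgfbbchbffgacgeechebhbb')
  16 → (5, 'ebcfedbdgfbbchbffgacgeechebhbb')
  17 → (30, 'ebhbb')
  18 → (27, 'echebhbb')
  19 → (9, 'edbdgfbbchbffgacgeechebhbb')
  20 → (26, 'eechebhbb')
  21 → (0, 'ehdggebcfedbdgfbbchbffgacgeechebhbb')
  22 → (14, 'fbbchbffgacgeechebhbb')
  23 → (8, 'fedbdgfbbchbffgacgeechebhbb')
  24 → (20, 'ffgacgeechebhbb')
  25 → (21, 'fgacgeechebhbb')
  26 → (22, 'gacgeechebhbb')
  27 → (4, 'gebcfedbdgfbbchbffgacgeechebhbb')
  28 → (25, 'geechebhbb')
  29 → (13, 'gfbbchbffgacgeechebhbb')
  30 → (3, 'ggebcfedbdgfbbchbffgacgeechebhbb')
  31 → (32, 'hbb')
  32 → (18, 'hbffgacgeechebhbb')
  33 → (1, 'hdggebcfedbdgfbbchbffgacgeechebhbb')
  34 → (29, 'hebhbb')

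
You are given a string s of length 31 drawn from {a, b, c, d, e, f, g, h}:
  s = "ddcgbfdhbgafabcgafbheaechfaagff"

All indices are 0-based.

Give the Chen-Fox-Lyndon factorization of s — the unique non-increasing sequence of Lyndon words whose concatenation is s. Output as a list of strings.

["d", "d", "cg", "bfdhbg", "af", "abcgafbheaechf", "aagff"]

emit factor 1: 'd' (i=0, period=1)
emit factor 2: 'd' (i=1, period=1)
emit factor 3: 'cg' (i=2, period=2)
emit factor 4: 'bfdhbg' (i=4, period=6)
emit factor 5: 'af' (i=10, period=2)
emit factor 6: 'abcgafbheaechf' (i=12, period=14)
emit factor 7: 'aagff' (i=26, period=5)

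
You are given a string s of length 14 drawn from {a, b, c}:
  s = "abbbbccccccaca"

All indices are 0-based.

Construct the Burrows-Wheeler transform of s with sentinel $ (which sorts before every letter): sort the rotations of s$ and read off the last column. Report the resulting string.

rank  rotation         last
    0  $abbbbccccccaca  a
    1  a$abbbbccccccac  c
    2  abbbbccccccaca$  $
    3  aca$abbbbcccccc  c
    4  bbbbccccccaca$a  a
    5  bbbccccccaca$ab  b
    6  bbccccccaca$abb  b
    7  bccccccaca$abbb  b
    8  ca$abbbbcccccca  a
    9  caca$abbbbccccc  c
   10  ccaca$abbbbcccc  c
   11  cccaca$abbbbccc  c
   12  ccccaca$abbbbcc  c
   13  cccccaca$abbbbc  c
   14  ccccccaca$abbbb  b

ac$cabbbacccccb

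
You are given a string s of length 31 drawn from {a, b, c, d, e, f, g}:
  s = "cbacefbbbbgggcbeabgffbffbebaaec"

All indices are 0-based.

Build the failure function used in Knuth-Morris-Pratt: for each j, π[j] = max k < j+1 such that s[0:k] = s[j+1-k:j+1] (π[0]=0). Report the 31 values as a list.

π[0] = 0
j=1 s[j]='b': π[1]=0 (border '')
j=2 s[j]='a': π[2]=0 (border '')
j=3 s[j]='c': π[3]=1 (border 'c')
j=4 s[j]='e': k: 1→0; π[4]=0 (border '')
j=5 s[j]='f': π[5]=0 (border '')
j=6 s[j]='b': π[6]=0 (border '')
j=7 s[j]='b': π[7]=0 (border '')
j=8 s[j]='b': π[8]=0 (border '')
j=9 s[j]='b': π[9]=0 (border '')
j=10 s[j]='g': π[10]=0 (border '')
j=11 s[j]='g': π[11]=0 (border '')
j=12 s[j]='g': π[12]=0 (border '')
j=13 s[j]='c': π[13]=1 (border 'c')
j=14 s[j]='b': π[14]=2 (border 'cb')
j=15 s[j]='e': k: 2→0; π[15]=0 (border '')
j=16 s[j]='a': π[16]=0 (border '')
j=17 s[j]='b': π[17]=0 (border '')
j=18 s[j]='g': π[18]=0 (border '')
j=19 s[j]='f': π[19]=0 (border '')
j=20 s[j]='f': π[20]=0 (border '')
j=21 s[j]='b': π[21]=0 (border '')
j=22 s[j]='f': π[22]=0 (border '')
j=23 s[j]='f': π[23]=0 (border '')
j=24 s[j]='b': π[24]=0 (border '')
j=25 s[j]='e': π[25]=0 (border '')
j=26 s[j]='b': π[26]=0 (border '')
j=27 s[j]='a': π[27]=0 (border '')
j=28 s[j]='a': π[28]=0 (border '')
j=29 s[j]='e': π[29]=0 (border '')
j=30 s[j]='c': π[30]=1 (border 'c')

[0, 0, 0, 1, 0, 0, 0, 0, 0, 0, 0, 0, 0, 1, 2, 0, 0, 0, 0, 0, 0, 0, 0, 0, 0, 0, 0, 0, 0, 0, 1]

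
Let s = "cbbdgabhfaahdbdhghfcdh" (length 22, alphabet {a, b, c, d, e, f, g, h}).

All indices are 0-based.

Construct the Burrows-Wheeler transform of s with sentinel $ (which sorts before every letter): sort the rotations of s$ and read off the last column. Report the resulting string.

rank  rotation                 last
    0  $cbbdgabhfaahdbdhghfcdh  h
    1  aahdbdhghfcdh$cbbdgabhf  f
    2  abhfaahdbdhghfcdh$cbbdg  g
    3  ahdbdhghfcdh$cbbdgabhfa  a
    4  bbdgabhfaahdbdhghfcdh$c  c
    5  bdgabhfaahdbdhghfcdh$cb  b
    6  bdhghfcdh$cbbdgabhfaahd  d
    7  bhfaahdbdhghfcdh$cbbdga  a
    8  cbbdgabhfaahdbdhghfcdh$  $
    9  cdh$cbbdgabhfaahdbdhghf  f
   10  dbdhghfcdh$cbbdgabhfaah  h
   11  dgabhfaahdbdhghfcdh$cbb  b
   12  dh$cbbdgabhfaahdbdhghfc  c
   13  dhghfcdh$cbbdgabhfaahdb  b
   14  faahdbdhghfcdh$cbbdgabh  h
   15  fcdh$cbbdgabhfaahdbdhgh  h
   16  gabhfaahdbdhghfcdh$cbbd  d
   17  ghfcdh$cbbdgabhfaahdbdh  h
   18  h$cbbdgabhfaahdbdhghfcd  d
   19  hdbdhghfcdh$cbbdgabhfaa  a
   20  hfaahdbdhghfcdh$cbbdgab  b
   21  hfcdh$cbbdgabhfaahdbdhg  g
   22  hghfcdh$cbbdgabhfaahdbd  d

hfgacbda$fhbcbhhdhdabgd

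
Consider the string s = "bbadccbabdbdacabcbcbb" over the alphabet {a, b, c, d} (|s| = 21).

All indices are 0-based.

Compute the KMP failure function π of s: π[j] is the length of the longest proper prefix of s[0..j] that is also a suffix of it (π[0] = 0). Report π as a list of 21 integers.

π[0] = 0
j=1 s[j]='b': π[1]=1 (border 'b')
j=2 s[j]='a': k: 1→0; π[2]=0 (border '')
j=3 s[j]='d': π[3]=0 (border '')
j=4 s[j]='c': π[4]=0 (border '')
j=5 s[j]='c': π[5]=0 (border '')
j=6 s[j]='b': π[6]=1 (border 'b')
j=7 s[j]='a': k: 1→0; π[7]=0 (border '')
j=8 s[j]='b': π[8]=1 (border 'b')
j=9 s[j]='d': k: 1→0; π[9]=0 (border '')
j=10 s[j]='b': π[10]=1 (border 'b')
j=11 s[j]='d': k: 1→0; π[11]=0 (border '')
j=12 s[j]='a': π[12]=0 (border '')
j=13 s[j]='c': π[13]=0 (border '')
j=14 s[j]='a': π[14]=0 (border '')
j=15 s[j]='b': π[15]=1 (border 'b')
j=16 s[j]='c': k: 1→0; π[16]=0 (border '')
j=17 s[j]='b': π[17]=1 (border 'b')
j=18 s[j]='c': k: 1→0; π[18]=0 (border '')
j=19 s[j]='b': π[19]=1 (border 'b')
j=20 s[j]='b': π[20]=2 (border 'bb')

[0, 1, 0, 0, 0, 0, 1, 0, 1, 0, 1, 0, 0, 0, 0, 1, 0, 1, 0, 1, 2]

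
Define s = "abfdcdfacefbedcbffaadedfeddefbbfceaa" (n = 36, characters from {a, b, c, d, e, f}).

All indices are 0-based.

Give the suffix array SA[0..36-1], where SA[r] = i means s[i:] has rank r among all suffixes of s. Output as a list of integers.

[35, 34, 18, 0, 7, 19, 29, 11, 30, 1, 15, 14, 4, 32, 8, 13, 3, 25, 20, 26, 5, 22, 33, 12, 24, 21, 27, 9, 17, 6, 28, 10, 31, 2, 23, 16]

rank→(start, suffix):
  0 → (35, 'a')
  1 → (34, 'aa')
  2 → (18, 'aadedfeddefbbfceaa')
  3 → (0, 'abfdcdfacefbedcbffaadedfeddefbbfceaa')
  4 → (7, 'acefbedcbffaadedfeddefbbfceaa')
  5 → (19, 'adedfeddefbbfceaa')
  6 → (29, 'bbfceaa')
  7 → (11, 'bedcbffaadedfeddefbbfceaa')
  8 → (30, 'bfceaa')
  9 → (1, 'bfdcdfacefbedcbffaadedfeddefbbfceaa')
  10 → (15, 'bffaadedfeddefbbfceaa')
  11 → (14, 'cbffaadedfeddefbbfceaa')
  12 → (4, 'cdfacefbedcbffaadedfeddefbbfceaa')
  13 → (32, 'ceaa')
  14 → (8, 'cefbedcbffaadedfeddefbbfceaa')
  15 → (13, 'dcbffaadedfeddefbbfceaa')
  16 → (3, 'dcdfacefbedcbffaadedfeddefbbfceaa')
  17 → (25, 'ddefbbfceaa')
  18 → (20, 'dedfeddefbbfceaa')
  19 → (26, 'defbbfceaa')
  20 → (5, 'dfacefbedcbffaadedfeddefbbfceaa')
  21 → (22, 'dfeddefbbfceaa')
  22 → (33, 'eaa')
  23 → (12, 'edcbffaadedfeddefbbfceaa')
  24 → (24, 'eddefbbfceaa')
  25 → (21, 'edfeddefbbfceaa')
  26 → (27, 'efbbfceaa')
  27 → (9, 'efbedcbffaadedfeddefbbfceaa')
  28 → (17, 'faadedfeddefbbfceaa')
  29 → (6, 'facefbedcbffaadedfeddefbbfceaa')
  30 → (28, 'fbbfceaa')
  31 → (10, 'fbedcbffaadedfeddefbbfceaa')
  32 → (31, 'fceaa')
  33 → (2, 'fdcdfacefbedcbffaadedfeddefbbfceaa')
  34 → (23, 'feddefbbfceaa')
  35 → (16, 'ffaadedfeddefbbfceaa')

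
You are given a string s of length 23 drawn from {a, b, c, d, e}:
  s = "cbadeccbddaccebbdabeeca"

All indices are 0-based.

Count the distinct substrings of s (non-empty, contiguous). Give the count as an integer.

253

sorted suffixes:
  #0 SA[0]=22  'a'
  #1 SA[1]=17  'abeeca'
  #2 SA[2]=10  'accebbdabeeca'
  #3 SA[3]=2  'adeccbddaccebbdabeeca'
  #4 SA[4]=1  'badeccbddaccebbdabeeca'
  #5 SA[5]=14  'bbdabeeca'
  #6 SA[6]=15  'bdabeeca'
  #7 SA[7]=7  'bddaccebbdabeeca'
  #8 SA[8]=18  'beeca'
  #9 SA[9]=21  'ca'
  #10 SA[10]=0  'cbadeccbddaccebbdabeeca'
  #11 SA[11]=6  'cbddaccebbdabeeca'
  #12 SA[12]=5  'ccbddaccebbdabeeca'
  #13 SA[13]=11  'ccebbdabeeca'
  #14 SA[14]=12  'cebbdabeeca'
  #15 SA[15]=16  'dabeeca'
  #16 SA[16]=9  'daccebbdabeeca'
  #17 SA[17]=8  'ddaccebbdabeeca'
  #18 SA[18]=3  'deccbddaccebbdabeeca'
  #19 SA[19]=13  'ebbdabeeca'
  #20 SA[20]=20  'eca'
  #21 SA[21]=4  'eccbddaccebbdabeeca'
  #22 SA[22]=19  'eeca'

SA = [22, 17, 10, 2, 1, 14, 15, 7, 18, 21, 0, 6, 5, 11, 12, 16, 9, 8, 3, 13, 20, 4, 19]
[i] adj suffixes → lcp
  [1] 22/17 → 1 ('a')
  [2] 17/10 → 1 ('a')
  [3] 10/2 → 1 ('a')
  [4] 2/1 → 0 ('')
  [5] 1/14 → 1 ('b')
  [6] 14/15 → 1 ('b')
  [7] 15/7 → 2 ('bd')
  [8] 7/18 → 1 ('b')
  [9] 18/21 → 0 ('')
  [10] 21/0 → 1 ('c')
  [11] 0/6 → 2 ('cb')
  [12] 6/5 → 1 ('c')
  [13] 5/11 → 2 ('cc')
  [14] 11/12 → 1 ('c')
  [15] 12/16 → 0 ('')
  [16] 16/9 → 2 ('da')
  [17] 9/8 → 1 ('d')
  [18] 8/3 → 1 ('d')
  [19] 3/13 → 0 ('')
  [20] 13/20 → 1 ('e')
  [21] 20/4 → 2 ('ec')
  [22] 4/19 → 1 ('e')

n(n+1)/2 = 23·24/2 = 276
Σ LCP = 0 + 1 + 1 + 1 + 0 + 1 + 1 + 2 + 1 + 0 + 1 + 2 + 1 + 2 + 1 + 0 + 2 + 1 + 1 + 0 + 1 + 2 + 1 = 23
distinct = 276 − 23 = 253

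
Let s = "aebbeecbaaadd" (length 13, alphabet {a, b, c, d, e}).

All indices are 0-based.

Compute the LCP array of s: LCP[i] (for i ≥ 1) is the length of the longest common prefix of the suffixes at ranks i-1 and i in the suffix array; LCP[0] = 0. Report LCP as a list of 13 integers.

rank | idx | suffix
   0 |   8 | aaadd
   1 |   9 | aadd
   2 |  10 | add
   3 |   0 | aebbeecbaaadd
   4 |   7 | baaadd
   5 |   2 | bbeecbaaadd
   6 |   3 | beecbaaadd
   7 |   6 | cbaaadd
   8 |  12 | d
   9 |  11 | dd
  10 |   1 | ebbeecbaaadd
  11 |   5 | ecbaaadd
  12 |   4 | eecbaaadd

SA = [8, 9, 10, 0, 7, 2, 3, 6, 12, 11, 1, 5, 4]
i: (SA[i-1],SA[i]) lcp shared
  1: (8,9) 2 'aa'
  2: (9,10) 1 'a'
  3: (10,0) 1 'a'
  4: (0,7) 0 ''
  5: (7,2) 1 'b'
  6: (2,3) 1 'b'
  7: (3,6) 0 ''
  8: (6,12) 0 ''
  9: (12,11) 1 'd'
  10: (11,1) 0 ''
  11: (1,5) 1 'e'
  12: (5,4) 1 'e'

[0, 2, 1, 1, 0, 1, 1, 0, 0, 1, 0, 1, 1]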